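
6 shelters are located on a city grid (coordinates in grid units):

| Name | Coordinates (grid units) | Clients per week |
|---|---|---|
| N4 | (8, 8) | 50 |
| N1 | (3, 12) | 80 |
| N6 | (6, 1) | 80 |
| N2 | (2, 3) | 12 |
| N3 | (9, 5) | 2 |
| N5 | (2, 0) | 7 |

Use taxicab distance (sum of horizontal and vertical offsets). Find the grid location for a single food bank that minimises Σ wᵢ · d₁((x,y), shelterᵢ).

Manhattan distance separates: Σwᵢ(|x−xᵢ|+|y−yᵢ|) = Σwᵢ|x−xᵢ| + Σwᵢ|y−yᵢ|, so x and y are optimised independently as 1-D weighted medians.
Total weight W = 231; half = 115.5.
x-coordinate, sorted with cumulative weight:
  x=2 (N2, w=12) cum 12
  x=2 (N5, w=7) cum 19
  x=3 (N1, w=80) cum 99
  x=6 (N6, w=80) cum 179  ← median
  x=8 (N4, w=50) cum 229
  x=9 (N3, w=2) cum 231
⇒ x* = 6
y-coordinate, sorted with cumulative weight:
  y=0 (N5, w=7) cum 7
  y=1 (N6, w=80) cum 87
  y=3 (N2, w=12) cum 99
  y=5 (N3, w=2) cum 101
  y=8 (N4, w=50) cum 151  ← median
  y=12 (N1, w=80) cum 231
⇒ y* = 8

(6, 8)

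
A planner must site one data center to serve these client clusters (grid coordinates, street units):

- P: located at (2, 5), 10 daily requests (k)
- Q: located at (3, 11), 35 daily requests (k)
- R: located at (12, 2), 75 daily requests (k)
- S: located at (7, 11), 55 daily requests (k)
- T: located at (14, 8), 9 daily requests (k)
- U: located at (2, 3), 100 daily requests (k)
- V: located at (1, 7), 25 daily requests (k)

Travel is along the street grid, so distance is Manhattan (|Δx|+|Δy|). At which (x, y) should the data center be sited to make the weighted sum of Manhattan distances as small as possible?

(3, 3)

Manhattan distance separates: Σwᵢ(|x−xᵢ|+|y−yᵢ|) = Σwᵢ|x−xᵢ| + Σwᵢ|y−yᵢ|, so x and y are optimised independently as 1-D weighted medians.
Total weight W = 309; half = 154.5.
x-coordinate, sorted with cumulative weight:
  x=1 (V, w=25) cum 25
  x=2 (P, w=10) cum 35
  x=2 (U, w=100) cum 135
  x=3 (Q, w=35) cum 170  ← median
  x=7 (S, w=55) cum 225
  x=12 (R, w=75) cum 300
  x=14 (T, w=9) cum 309
⇒ x* = 3
y-coordinate, sorted with cumulative weight:
  y=2 (R, w=75) cum 75
  y=3 (U, w=100) cum 175  ← median
  y=5 (P, w=10) cum 185
  y=7 (V, w=25) cum 210
  y=8 (T, w=9) cum 219
  y=11 (Q, w=35) cum 254
  y=11 (S, w=55) cum 309
⇒ y* = 3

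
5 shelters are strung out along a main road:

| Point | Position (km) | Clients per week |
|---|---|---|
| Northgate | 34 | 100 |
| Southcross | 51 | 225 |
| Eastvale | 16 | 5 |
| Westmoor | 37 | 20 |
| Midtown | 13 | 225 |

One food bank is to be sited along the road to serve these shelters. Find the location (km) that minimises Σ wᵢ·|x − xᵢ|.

For a sum of weighted absolute distances on a line, the optimum is the weighted median (not the mean). Total weight W = 575; half-weight = 287.5.
Sort by position and accumulate weight:
  km 13 (Midtown, w=225) → cum 225
  km 16 (Eastvale, w=5) → cum 230
  km 34 (Northgate, w=100) → cum 330  ≥ 287.5 → median here
  km 37 (Westmoor, w=20) → cum 350
  km 51 (Southcross, w=225) → cum 575
Optimal location: km 34.

x = 34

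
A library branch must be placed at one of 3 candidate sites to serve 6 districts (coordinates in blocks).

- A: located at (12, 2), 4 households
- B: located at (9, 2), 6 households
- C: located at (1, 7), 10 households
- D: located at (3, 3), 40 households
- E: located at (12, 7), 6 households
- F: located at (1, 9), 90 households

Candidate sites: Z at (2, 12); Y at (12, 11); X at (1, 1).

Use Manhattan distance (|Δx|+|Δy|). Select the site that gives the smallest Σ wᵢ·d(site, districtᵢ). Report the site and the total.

Z, total 1092 blocks

Total weighted distance at each candidate:
  Z (2, 12): total = 1092
  Y (12, 11): total = 2132
  X (1, 1): total = 1144
Minimum is at Z with total 1092 blocks.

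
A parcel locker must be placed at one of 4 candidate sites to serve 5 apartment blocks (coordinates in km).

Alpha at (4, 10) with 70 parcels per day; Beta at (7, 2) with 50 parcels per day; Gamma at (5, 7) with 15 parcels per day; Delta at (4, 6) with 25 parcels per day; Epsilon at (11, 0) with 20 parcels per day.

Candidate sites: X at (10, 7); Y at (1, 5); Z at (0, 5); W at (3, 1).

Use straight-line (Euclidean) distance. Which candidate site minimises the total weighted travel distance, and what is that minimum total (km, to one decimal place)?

Total weighted distance at each candidate:
  X (10, 7): total = 1129.6
  Y (1, 5): total = 1113.3
  Z (0, 5): total = 1254.5
  W (3, 1): total = 1223.6
Minimum is at Y with total 1113.3 km.

Y, total 1113.3 km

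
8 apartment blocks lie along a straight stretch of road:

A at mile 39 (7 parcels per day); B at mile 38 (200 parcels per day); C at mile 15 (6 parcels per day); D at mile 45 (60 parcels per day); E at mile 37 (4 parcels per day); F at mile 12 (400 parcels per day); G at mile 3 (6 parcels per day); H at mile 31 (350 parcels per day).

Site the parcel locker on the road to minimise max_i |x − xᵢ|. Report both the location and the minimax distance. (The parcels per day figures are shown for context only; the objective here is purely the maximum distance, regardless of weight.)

location 24, max distance 21

The 1-center on a line is the midpoint of the two extreme points: leftmost at 3, rightmost at 45.
Optimal location = (3 + 45)/2 = 24; maximum distance = (45 − 3)/2 = 21.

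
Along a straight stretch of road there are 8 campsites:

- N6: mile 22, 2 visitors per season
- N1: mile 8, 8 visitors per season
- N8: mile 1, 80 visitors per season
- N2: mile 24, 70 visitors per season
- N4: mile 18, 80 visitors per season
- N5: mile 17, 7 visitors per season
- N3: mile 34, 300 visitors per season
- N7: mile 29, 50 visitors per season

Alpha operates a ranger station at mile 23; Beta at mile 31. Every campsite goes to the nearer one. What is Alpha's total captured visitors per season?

247

The indifferent point is the midpoint (23+31)/2 = 27; campsites left of it (closer to Alpha at 23) go to Alpha, those right go to Beta.
  N8 at 1 (w=80) → Alpha
  N1 at 8 (w=8) → Alpha
  N5 at 17 (w=7) → Alpha
  N4 at 18 (w=80) → Alpha
  N6 at 22 (w=2) → Alpha
  N2 at 24 (w=70) → Alpha
  N7 at 29 (w=50) → Beta
  N3 at 34 (w=300) → Beta
Alpha captures 247; Beta captures 350.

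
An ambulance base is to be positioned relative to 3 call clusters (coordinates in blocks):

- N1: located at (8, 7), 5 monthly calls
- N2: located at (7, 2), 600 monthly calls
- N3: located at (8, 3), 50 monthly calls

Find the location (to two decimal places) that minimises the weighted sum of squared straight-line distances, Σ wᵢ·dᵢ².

The minimiser of Σwᵢ‖p−pᵢ‖² is the weighted centroid p* = (Σwᵢpᵢ)/(Σwᵢ).
Σwᵢ = 655.
Σwᵢxᵢ = 5·8 + 600·7 + 50·8 = 4640.
Σwᵢyᵢ = 5·7 + 600·2 + 50·3 = 1385.
x* = 4640/655 = 7.08, y* = 1385/655 = 2.11.

(7.08, 2.11)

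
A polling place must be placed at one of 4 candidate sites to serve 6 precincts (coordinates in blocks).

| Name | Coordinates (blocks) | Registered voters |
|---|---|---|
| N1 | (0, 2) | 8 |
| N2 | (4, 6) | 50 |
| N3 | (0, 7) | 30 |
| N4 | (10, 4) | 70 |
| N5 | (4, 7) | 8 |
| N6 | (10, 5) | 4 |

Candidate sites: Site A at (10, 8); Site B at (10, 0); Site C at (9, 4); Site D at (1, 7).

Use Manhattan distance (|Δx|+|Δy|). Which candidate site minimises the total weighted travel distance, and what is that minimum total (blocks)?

Total weighted distance at each candidate:
  Site A (10, 8): total = 1206
  Site B (10, 0): total = 1610
  Site C (9, 4): total = 940
  Site D (1, 7): total = 1186
Minimum is at Site C with total 940 blocks.

Site C, total 940 blocks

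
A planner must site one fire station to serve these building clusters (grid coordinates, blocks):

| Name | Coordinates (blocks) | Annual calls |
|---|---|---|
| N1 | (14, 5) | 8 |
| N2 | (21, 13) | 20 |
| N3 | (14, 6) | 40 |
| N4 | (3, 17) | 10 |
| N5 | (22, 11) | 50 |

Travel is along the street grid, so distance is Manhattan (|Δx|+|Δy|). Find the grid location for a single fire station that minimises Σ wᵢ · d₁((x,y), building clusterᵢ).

(21, 11)

Manhattan distance separates: Σwᵢ(|x−xᵢ|+|y−yᵢ|) = Σwᵢ|x−xᵢ| + Σwᵢ|y−yᵢ|, so x and y are optimised independently as 1-D weighted medians.
Total weight W = 128; half = 64.
x-coordinate, sorted with cumulative weight:
  x=3 (N4, w=10) cum 10
  x=14 (N1, w=8) cum 18
  x=14 (N3, w=40) cum 58
  x=21 (N2, w=20) cum 78  ← median
  x=22 (N5, w=50) cum 128
⇒ x* = 21
y-coordinate, sorted with cumulative weight:
  y=5 (N1, w=8) cum 8
  y=6 (N3, w=40) cum 48
  y=11 (N5, w=50) cum 98  ← median
  y=13 (N2, w=20) cum 118
  y=17 (N4, w=10) cum 128
⇒ y* = 11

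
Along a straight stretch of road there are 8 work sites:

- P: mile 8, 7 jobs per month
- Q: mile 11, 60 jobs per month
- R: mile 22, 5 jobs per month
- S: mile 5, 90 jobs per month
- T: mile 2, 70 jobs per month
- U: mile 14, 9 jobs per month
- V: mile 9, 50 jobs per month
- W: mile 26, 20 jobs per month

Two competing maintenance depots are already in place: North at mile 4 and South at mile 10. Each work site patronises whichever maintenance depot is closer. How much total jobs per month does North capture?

The indifferent point is the midpoint (4+10)/2 = 7; work sites left of it (closer to North at 4) go to North, those right go to South.
  T at 2 (w=70) → North
  S at 5 (w=90) → North
  P at 8 (w=7) → South
  V at 9 (w=50) → South
  Q at 11 (w=60) → South
  U at 14 (w=9) → South
  R at 22 (w=5) → South
  W at 26 (w=20) → South
North captures 160; South captures 151.

160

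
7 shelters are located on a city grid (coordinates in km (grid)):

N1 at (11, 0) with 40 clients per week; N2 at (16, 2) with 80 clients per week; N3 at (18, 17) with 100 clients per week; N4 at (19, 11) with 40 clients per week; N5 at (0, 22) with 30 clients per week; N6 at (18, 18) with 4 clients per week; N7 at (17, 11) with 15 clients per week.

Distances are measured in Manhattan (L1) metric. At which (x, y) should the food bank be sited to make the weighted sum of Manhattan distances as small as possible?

Manhattan distance separates: Σwᵢ(|x−xᵢ|+|y−yᵢ|) = Σwᵢ|x−xᵢ| + Σwᵢ|y−yᵢ|, so x and y are optimised independently as 1-D weighted medians.
Total weight W = 309; half = 154.5.
x-coordinate, sorted with cumulative weight:
  x=0 (N5, w=30) cum 30
  x=11 (N1, w=40) cum 70
  x=16 (N2, w=80) cum 150
  x=17 (N7, w=15) cum 165  ← median
  x=18 (N3, w=100) cum 265
  x=18 (N6, w=4) cum 269
  x=19 (N4, w=40) cum 309
⇒ x* = 17
y-coordinate, sorted with cumulative weight:
  y=0 (N1, w=40) cum 40
  y=2 (N2, w=80) cum 120
  y=11 (N4, w=40) cum 160  ← median
  y=11 (N7, w=15) cum 175
  y=17 (N3, w=100) cum 275
  y=18 (N6, w=4) cum 279
  y=22 (N5, w=30) cum 309
⇒ y* = 11

(17, 11)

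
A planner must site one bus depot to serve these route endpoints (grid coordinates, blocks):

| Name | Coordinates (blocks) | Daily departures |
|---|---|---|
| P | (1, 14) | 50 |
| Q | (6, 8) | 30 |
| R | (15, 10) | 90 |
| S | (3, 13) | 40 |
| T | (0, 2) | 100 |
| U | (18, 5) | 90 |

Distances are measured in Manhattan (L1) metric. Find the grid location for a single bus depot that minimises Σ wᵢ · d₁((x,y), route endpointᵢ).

Manhattan distance separates: Σwᵢ(|x−xᵢ|+|y−yᵢ|) = Σwᵢ|x−xᵢ| + Σwᵢ|y−yᵢ|, so x and y are optimised independently as 1-D weighted medians.
Total weight W = 400; half = 200.
x-coordinate, sorted with cumulative weight:
  x=0 (T, w=100) cum 100
  x=1 (P, w=50) cum 150
  x=3 (S, w=40) cum 190
  x=6 (Q, w=30) cum 220  ← median
  x=15 (R, w=90) cum 310
  x=18 (U, w=90) cum 400
⇒ x* = 6
y-coordinate, sorted with cumulative weight:
  y=2 (T, w=100) cum 100
  y=5 (U, w=90) cum 190
  y=8 (Q, w=30) cum 220  ← median
  y=10 (R, w=90) cum 310
  y=13 (S, w=40) cum 350
  y=14 (P, w=50) cum 400
⇒ y* = 8

(6, 8)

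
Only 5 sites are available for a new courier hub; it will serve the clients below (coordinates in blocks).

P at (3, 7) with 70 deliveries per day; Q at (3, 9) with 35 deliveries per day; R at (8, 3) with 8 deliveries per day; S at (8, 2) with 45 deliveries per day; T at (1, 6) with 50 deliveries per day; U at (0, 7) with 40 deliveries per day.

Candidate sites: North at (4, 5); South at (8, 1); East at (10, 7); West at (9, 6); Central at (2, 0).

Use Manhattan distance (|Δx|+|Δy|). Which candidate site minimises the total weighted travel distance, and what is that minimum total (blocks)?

North, total 1188 blocks

Total weighted distance at each candidate:
  North (4, 5): total = 1188
  South (8, 1): total = 2446
  East (10, 7): total = 2068
  West (9, 6): total = 1862
  Central (2, 0): total = 2052
Minimum is at North with total 1188 blocks.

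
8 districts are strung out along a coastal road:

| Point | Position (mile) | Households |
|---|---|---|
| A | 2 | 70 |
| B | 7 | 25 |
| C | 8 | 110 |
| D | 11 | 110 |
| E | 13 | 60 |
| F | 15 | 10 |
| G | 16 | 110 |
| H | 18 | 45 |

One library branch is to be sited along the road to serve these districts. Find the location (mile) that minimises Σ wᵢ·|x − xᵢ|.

x = 11

For a sum of weighted absolute distances on a line, the optimum is the weighted median (not the mean). Total weight W = 540; half-weight = 270.
Sort by position and accumulate weight:
  mile 2 (A, w=70) → cum 70
  mile 7 (B, w=25) → cum 95
  mile 8 (C, w=110) → cum 205
  mile 11 (D, w=110) → cum 315  ≥ 270 → median here
  mile 13 (E, w=60) → cum 375
  mile 15 (F, w=10) → cum 385
  mile 16 (G, w=110) → cum 495
  mile 18 (H, w=45) → cum 540
Optimal location: mile 11.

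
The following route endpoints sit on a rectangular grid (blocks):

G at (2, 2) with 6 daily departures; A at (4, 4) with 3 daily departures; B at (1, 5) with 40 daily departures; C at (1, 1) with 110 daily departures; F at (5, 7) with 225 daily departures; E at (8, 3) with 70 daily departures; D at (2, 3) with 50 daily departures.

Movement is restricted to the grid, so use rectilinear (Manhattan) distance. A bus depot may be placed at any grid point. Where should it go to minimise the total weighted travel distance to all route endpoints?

(5, 5)

Manhattan distance separates: Σwᵢ(|x−xᵢ|+|y−yᵢ|) = Σwᵢ|x−xᵢ| + Σwᵢ|y−yᵢ|, so x and y are optimised independently as 1-D weighted medians.
Total weight W = 504; half = 252.
x-coordinate, sorted with cumulative weight:
  x=1 (B, w=40) cum 40
  x=1 (C, w=110) cum 150
  x=2 (G, w=6) cum 156
  x=2 (D, w=50) cum 206
  x=4 (A, w=3) cum 209
  x=5 (F, w=225) cum 434  ← median
  x=8 (E, w=70) cum 504
⇒ x* = 5
y-coordinate, sorted with cumulative weight:
  y=1 (C, w=110) cum 110
  y=2 (G, w=6) cum 116
  y=3 (E, w=70) cum 186
  y=3 (D, w=50) cum 236
  y=4 (A, w=3) cum 239
  y=5 (B, w=40) cum 279  ← median
  y=7 (F, w=225) cum 504
⇒ y* = 5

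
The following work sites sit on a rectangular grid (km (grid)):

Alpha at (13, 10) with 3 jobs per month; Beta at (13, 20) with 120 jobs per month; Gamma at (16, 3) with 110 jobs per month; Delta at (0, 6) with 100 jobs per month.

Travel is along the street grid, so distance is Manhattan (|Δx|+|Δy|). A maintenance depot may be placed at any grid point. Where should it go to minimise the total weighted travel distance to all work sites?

Manhattan distance separates: Σwᵢ(|x−xᵢ|+|y−yᵢ|) = Σwᵢ|x−xᵢ| + Σwᵢ|y−yᵢ|, so x and y are optimised independently as 1-D weighted medians.
Total weight W = 333; half = 166.5.
x-coordinate, sorted with cumulative weight:
  x=0 (Delta, w=100) cum 100
  x=13 (Alpha, w=3) cum 103
  x=13 (Beta, w=120) cum 223  ← median
  x=16 (Gamma, w=110) cum 333
⇒ x* = 13
y-coordinate, sorted with cumulative weight:
  y=3 (Gamma, w=110) cum 110
  y=6 (Delta, w=100) cum 210  ← median
  y=10 (Alpha, w=3) cum 213
  y=20 (Beta, w=120) cum 333
⇒ y* = 6

(13, 6)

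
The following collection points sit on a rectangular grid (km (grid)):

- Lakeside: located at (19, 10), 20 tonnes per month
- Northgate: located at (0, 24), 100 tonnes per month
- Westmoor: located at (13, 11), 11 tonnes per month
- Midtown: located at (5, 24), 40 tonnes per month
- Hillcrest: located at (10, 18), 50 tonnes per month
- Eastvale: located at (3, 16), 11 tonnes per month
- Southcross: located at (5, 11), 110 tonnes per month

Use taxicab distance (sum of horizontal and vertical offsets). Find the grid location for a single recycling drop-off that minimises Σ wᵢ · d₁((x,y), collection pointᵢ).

(5, 18)

Manhattan distance separates: Σwᵢ(|x−xᵢ|+|y−yᵢ|) = Σwᵢ|x−xᵢ| + Σwᵢ|y−yᵢ|, so x and y are optimised independently as 1-D weighted medians.
Total weight W = 342; half = 171.
x-coordinate, sorted with cumulative weight:
  x=0 (Northgate, w=100) cum 100
  x=3 (Eastvale, w=11) cum 111
  x=5 (Midtown, w=40) cum 151
  x=5 (Southcross, w=110) cum 261  ← median
  x=10 (Hillcrest, w=50) cum 311
  x=13 (Westmoor, w=11) cum 322
  x=19 (Lakeside, w=20) cum 342
⇒ x* = 5
y-coordinate, sorted with cumulative weight:
  y=10 (Lakeside, w=20) cum 20
  y=11 (Westmoor, w=11) cum 31
  y=11 (Southcross, w=110) cum 141
  y=16 (Eastvale, w=11) cum 152
  y=18 (Hillcrest, w=50) cum 202  ← median
  y=24 (Northgate, w=100) cum 302
  y=24 (Midtown, w=40) cum 342
⇒ y* = 18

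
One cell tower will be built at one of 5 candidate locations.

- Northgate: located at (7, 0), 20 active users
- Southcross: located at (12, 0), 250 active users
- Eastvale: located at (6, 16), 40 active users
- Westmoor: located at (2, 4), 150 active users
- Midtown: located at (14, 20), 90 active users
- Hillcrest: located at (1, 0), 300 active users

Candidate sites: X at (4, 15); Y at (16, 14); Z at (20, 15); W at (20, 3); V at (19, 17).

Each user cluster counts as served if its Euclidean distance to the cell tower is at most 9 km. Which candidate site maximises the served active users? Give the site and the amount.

W, covering 250

Coverage radius r = 9 km; a point is covered iff (Δx)²+(Δy)² ≤ 9² = 81.
  X (4, 15): covers {Eastvale} → 40
  Y (16, 14): covers {Midtown} → 90
  Z (20, 15): covers {Midtown} → 90
  W (20, 3): covers {Southcross} → 250
  V (19, 17): covers {Midtown} → 90
Maximum coverage at W: 250 active users.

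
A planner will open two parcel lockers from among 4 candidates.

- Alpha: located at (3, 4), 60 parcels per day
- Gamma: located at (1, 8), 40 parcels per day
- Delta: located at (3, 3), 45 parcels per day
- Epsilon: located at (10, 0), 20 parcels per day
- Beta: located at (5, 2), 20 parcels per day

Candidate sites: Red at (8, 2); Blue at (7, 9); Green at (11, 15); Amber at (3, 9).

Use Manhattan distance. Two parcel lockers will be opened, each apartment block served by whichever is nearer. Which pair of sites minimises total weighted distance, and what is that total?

{Red, Amber}, total 830

Evaluate every pair (each demand assigned to the nearer of the two):
  {Red, Amber}: total = 830
  {Red, Blue}: total = 1110
  {Blue, Amber}: total = 1110
  {Green, Amber}: total = 1190
  {Red, Green}: total = 1350
  {Blue, Green}: total = 1690
Best pair: {Red, Amber} with total 830.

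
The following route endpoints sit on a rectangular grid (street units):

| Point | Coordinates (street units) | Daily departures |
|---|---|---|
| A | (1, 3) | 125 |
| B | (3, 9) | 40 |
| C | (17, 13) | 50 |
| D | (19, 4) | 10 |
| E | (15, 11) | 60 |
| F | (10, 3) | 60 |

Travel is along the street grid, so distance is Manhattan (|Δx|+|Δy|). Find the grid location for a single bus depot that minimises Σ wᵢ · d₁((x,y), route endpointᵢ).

Manhattan distance separates: Σwᵢ(|x−xᵢ|+|y−yᵢ|) = Σwᵢ|x−xᵢ| + Σwᵢ|y−yᵢ|, so x and y are optimised independently as 1-D weighted medians.
Total weight W = 345; half = 172.5.
x-coordinate, sorted with cumulative weight:
  x=1 (A, w=125) cum 125
  x=3 (B, w=40) cum 165
  x=10 (F, w=60) cum 225  ← median
  x=15 (E, w=60) cum 285
  x=17 (C, w=50) cum 335
  x=19 (D, w=10) cum 345
⇒ x* = 10
y-coordinate, sorted with cumulative weight:
  y=3 (A, w=125) cum 125
  y=3 (F, w=60) cum 185  ← median
  y=4 (D, w=10) cum 195
  y=9 (B, w=40) cum 235
  y=11 (E, w=60) cum 295
  y=13 (C, w=50) cum 345
⇒ y* = 3

(10, 3)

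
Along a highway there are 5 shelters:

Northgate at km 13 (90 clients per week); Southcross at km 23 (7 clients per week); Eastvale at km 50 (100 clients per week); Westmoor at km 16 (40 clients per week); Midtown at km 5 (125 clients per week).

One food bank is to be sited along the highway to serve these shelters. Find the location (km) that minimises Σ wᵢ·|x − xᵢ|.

For a sum of weighted absolute distances on a line, the optimum is the weighted median (not the mean). Total weight W = 362; half-weight = 181.
Sort by position and accumulate weight:
  km 5 (Midtown, w=125) → cum 125
  km 13 (Northgate, w=90) → cum 215  ≥ 181 → median here
  km 16 (Westmoor, w=40) → cum 255
  km 23 (Southcross, w=7) → cum 262
  km 50 (Eastvale, w=100) → cum 362
Optimal location: km 13.

x = 13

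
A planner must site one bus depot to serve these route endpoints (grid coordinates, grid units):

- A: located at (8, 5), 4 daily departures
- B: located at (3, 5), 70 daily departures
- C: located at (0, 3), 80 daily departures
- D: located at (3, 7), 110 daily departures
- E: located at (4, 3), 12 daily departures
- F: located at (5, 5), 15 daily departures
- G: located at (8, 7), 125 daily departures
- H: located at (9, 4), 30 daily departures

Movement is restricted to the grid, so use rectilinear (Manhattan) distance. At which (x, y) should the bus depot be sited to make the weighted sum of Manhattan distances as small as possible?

(3, 7)

Manhattan distance separates: Σwᵢ(|x−xᵢ|+|y−yᵢ|) = Σwᵢ|x−xᵢ| + Σwᵢ|y−yᵢ|, so x and y are optimised independently as 1-D weighted medians.
Total weight W = 446; half = 223.
x-coordinate, sorted with cumulative weight:
  x=0 (C, w=80) cum 80
  x=3 (B, w=70) cum 150
  x=3 (D, w=110) cum 260  ← median
  x=4 (E, w=12) cum 272
  x=5 (F, w=15) cum 287
  x=8 (A, w=4) cum 291
  x=8 (G, w=125) cum 416
  x=9 (H, w=30) cum 446
⇒ x* = 3
y-coordinate, sorted with cumulative weight:
  y=3 (C, w=80) cum 80
  y=3 (E, w=12) cum 92
  y=4 (H, w=30) cum 122
  y=5 (A, w=4) cum 126
  y=5 (B, w=70) cum 196
  y=5 (F, w=15) cum 211
  y=7 (D, w=110) cum 321  ← median
  y=7 (G, w=125) cum 446
⇒ y* = 7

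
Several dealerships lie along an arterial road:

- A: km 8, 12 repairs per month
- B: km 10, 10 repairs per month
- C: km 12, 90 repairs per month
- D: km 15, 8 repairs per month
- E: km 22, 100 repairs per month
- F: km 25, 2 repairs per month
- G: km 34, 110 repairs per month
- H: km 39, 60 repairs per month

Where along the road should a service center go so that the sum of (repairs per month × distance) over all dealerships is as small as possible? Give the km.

x = 22

For a sum of weighted absolute distances on a line, the optimum is the weighted median (not the mean). Total weight W = 392; half-weight = 196.
Sort by position and accumulate weight:
  km 8 (A, w=12) → cum 12
  km 10 (B, w=10) → cum 22
  km 12 (C, w=90) → cum 112
  km 15 (D, w=8) → cum 120
  km 22 (E, w=100) → cum 220  ≥ 196 → median here
  km 25 (F, w=2) → cum 222
  km 34 (G, w=110) → cum 332
  km 39 (H, w=60) → cum 392
Optimal location: km 22.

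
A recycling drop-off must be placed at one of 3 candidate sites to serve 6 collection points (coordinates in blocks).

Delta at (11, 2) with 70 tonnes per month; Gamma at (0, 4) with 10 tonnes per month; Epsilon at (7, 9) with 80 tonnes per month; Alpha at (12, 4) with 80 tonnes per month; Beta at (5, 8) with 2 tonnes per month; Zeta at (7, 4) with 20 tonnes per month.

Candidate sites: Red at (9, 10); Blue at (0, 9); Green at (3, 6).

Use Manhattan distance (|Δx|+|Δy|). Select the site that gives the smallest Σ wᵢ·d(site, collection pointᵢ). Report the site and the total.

Red, total 1982 blocks

Total weighted distance at each candidate:
  Red (9, 10): total = 1982
  Blue (0, 9): total = 3482
  Green (3, 6): total = 2458
Minimum is at Red with total 1982 blocks.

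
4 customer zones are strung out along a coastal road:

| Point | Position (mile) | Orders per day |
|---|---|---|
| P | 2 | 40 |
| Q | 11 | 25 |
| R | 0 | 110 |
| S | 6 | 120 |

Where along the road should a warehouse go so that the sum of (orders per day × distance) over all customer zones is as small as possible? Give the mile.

For a sum of weighted absolute distances on a line, the optimum is the weighted median (not the mean). Total weight W = 295; half-weight = 147.5.
Sort by position and accumulate weight:
  mile 0 (R, w=110) → cum 110
  mile 2 (P, w=40) → cum 150  ≥ 147.5 → median here
  mile 6 (S, w=120) → cum 270
  mile 11 (Q, w=25) → cum 295
Optimal location: mile 2.

x = 2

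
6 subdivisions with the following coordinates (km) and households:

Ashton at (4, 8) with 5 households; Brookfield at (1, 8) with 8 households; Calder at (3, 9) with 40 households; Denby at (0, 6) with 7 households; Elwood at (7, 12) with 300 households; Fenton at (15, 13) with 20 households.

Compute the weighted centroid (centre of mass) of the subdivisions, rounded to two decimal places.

The minimiser of Σwᵢ‖p−pᵢ‖² is the weighted centroid p* = (Σwᵢpᵢ)/(Σwᵢ).
Σwᵢ = 380.
Σwᵢxᵢ = 5·4 + 8·1 + 40·3 + 7·0 + 300·7 + 20·15 = 2548.
Σwᵢyᵢ = 5·8 + 8·8 + 40·9 + 7·6 + 300·12 + 20·13 = 4366.
x* = 2548/380 = 6.71, y* = 4366/380 = 11.49.

(6.71, 11.49)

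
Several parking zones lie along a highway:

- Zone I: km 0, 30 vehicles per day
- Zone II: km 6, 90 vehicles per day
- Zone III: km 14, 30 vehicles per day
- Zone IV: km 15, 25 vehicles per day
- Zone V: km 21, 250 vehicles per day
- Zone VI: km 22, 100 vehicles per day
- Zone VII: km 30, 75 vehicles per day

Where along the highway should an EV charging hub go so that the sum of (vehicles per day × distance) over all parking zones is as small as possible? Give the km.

For a sum of weighted absolute distances on a line, the optimum is the weighted median (not the mean). Total weight W = 600; half-weight = 300.
Sort by position and accumulate weight:
  km 0 (Zone I, w=30) → cum 30
  km 6 (Zone II, w=90) → cum 120
  km 14 (Zone III, w=30) → cum 150
  km 15 (Zone IV, w=25) → cum 175
  km 21 (Zone V, w=250) → cum 425  ≥ 300 → median here
  km 22 (Zone VI, w=100) → cum 525
  km 30 (Zone VII, w=75) → cum 600
Optimal location: km 21.

x = 21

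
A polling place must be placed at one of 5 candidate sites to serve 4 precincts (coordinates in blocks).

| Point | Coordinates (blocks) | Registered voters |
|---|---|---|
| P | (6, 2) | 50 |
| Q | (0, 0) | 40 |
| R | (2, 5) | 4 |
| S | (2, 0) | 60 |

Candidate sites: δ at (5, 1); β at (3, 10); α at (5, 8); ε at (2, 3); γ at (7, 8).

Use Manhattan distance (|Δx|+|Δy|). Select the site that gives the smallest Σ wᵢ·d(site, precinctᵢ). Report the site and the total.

Total weighted distance at each candidate:
  δ (5, 1): total = 608
  β (3, 10): total = 1754
  α (5, 8): total = 1554
  ε (2, 3): total = 638
  γ (7, 8): total = 1762
Minimum is at δ with total 608 blocks.

δ, total 608 blocks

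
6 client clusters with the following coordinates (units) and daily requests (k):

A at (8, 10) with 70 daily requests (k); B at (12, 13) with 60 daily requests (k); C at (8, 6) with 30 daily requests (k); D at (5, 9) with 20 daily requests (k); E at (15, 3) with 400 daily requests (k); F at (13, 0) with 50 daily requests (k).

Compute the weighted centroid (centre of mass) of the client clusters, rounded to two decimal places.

(13.13, 4.83)

The minimiser of Σwᵢ‖p−pᵢ‖² is the weighted centroid p* = (Σwᵢpᵢ)/(Σwᵢ).
Σwᵢ = 630.
Σwᵢxᵢ = 70·8 + 60·12 + 30·8 + 20·5 + 400·15 + 50·13 = 8270.
Σwᵢyᵢ = 70·10 + 60·13 + 30·6 + 20·9 + 400·3 + 50·0 = 3040.
x* = 8270/630 = 13.13, y* = 3040/630 = 4.83.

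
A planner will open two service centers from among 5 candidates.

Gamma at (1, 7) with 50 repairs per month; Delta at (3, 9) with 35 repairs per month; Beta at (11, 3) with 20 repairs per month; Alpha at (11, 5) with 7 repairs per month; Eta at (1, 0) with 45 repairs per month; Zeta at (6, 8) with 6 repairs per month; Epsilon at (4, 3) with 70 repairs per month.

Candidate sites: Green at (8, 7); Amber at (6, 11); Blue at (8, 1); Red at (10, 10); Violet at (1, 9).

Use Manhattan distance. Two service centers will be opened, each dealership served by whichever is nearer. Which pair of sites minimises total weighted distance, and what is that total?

Evaluate every pair (each demand assigned to the nearer of the two):
  {Blue, Violet}: total = 1135
  {Green, Violet}: total = 1328
  {Red, Violet}: total = 1443
  {Green, Blue}: total = 1528
  {Amber, Violet}: total = 1560
  {Amber, Blue}: total = 1572
  {Blue, Red}: total = 1838
  {Green, Amber}: total = 1908
  {Green, Red}: total = 1978
  {Amber, Red}: total = 2265
Best pair: {Blue, Violet} with total 1135.

{Blue, Violet}, total 1135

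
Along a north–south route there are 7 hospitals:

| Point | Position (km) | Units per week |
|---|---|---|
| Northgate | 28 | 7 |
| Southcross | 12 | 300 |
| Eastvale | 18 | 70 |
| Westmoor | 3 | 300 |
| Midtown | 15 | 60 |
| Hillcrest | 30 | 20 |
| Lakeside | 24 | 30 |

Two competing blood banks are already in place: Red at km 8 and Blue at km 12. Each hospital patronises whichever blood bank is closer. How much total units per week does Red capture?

The indifferent point is the midpoint (8+12)/2 = 10; hospitals left of it (closer to Red at 8) go to Red, those right go to Blue.
  Westmoor at 3 (w=300) → Red
  Southcross at 12 (w=300) → Blue
  Midtown at 15 (w=60) → Blue
  Eastvale at 18 (w=70) → Blue
  Lakeside at 24 (w=30) → Blue
  Northgate at 28 (w=7) → Blue
  Hillcrest at 30 (w=20) → Blue
Red captures 300; Blue captures 487.

300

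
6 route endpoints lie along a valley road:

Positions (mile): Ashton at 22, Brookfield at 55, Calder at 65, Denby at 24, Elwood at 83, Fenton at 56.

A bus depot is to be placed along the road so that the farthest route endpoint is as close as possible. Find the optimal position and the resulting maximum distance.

The 1-center on a line is the midpoint of the two extreme points: leftmost at 22, rightmost at 83.
Optimal location = (22 + 83)/2 = 52.5; maximum distance = (83 − 22)/2 = 30.5.

location 52.5, max distance 30.5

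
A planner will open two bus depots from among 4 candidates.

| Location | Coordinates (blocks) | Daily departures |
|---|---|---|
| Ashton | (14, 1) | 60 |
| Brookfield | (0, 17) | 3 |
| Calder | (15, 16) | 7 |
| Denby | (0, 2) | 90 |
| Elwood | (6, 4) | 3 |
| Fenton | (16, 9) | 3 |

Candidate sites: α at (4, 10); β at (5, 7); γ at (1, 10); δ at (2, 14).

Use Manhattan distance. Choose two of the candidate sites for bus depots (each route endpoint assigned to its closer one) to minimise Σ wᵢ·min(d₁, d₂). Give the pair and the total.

Evaluate every pair (each demand assigned to the nearer of the two):
  {β, γ}: total = 1918
  {β, δ}: total = 1971
  {α, β}: total = 2003
  {α, γ}: total = 2156
  {γ, δ}: total = 2331
  {α, δ}: total = 2403
Best pair: {β, γ} with total 1918.

{β, γ}, total 1918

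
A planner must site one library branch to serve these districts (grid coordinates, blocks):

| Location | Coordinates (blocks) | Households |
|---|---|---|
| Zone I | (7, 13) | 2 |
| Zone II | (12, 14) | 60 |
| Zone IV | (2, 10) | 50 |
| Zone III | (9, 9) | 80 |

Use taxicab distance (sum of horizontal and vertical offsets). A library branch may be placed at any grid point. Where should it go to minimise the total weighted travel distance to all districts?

Manhattan distance separates: Σwᵢ(|x−xᵢ|+|y−yᵢ|) = Σwᵢ|x−xᵢ| + Σwᵢ|y−yᵢ|, so x and y are optimised independently as 1-D weighted medians.
Total weight W = 192; half = 96.
x-coordinate, sorted with cumulative weight:
  x=2 (Zone IV, w=50) cum 50
  x=7 (Zone I, w=2) cum 52
  x=9 (Zone III, w=80) cum 132  ← median
  x=12 (Zone II, w=60) cum 192
⇒ x* = 9
y-coordinate, sorted with cumulative weight:
  y=9 (Zone III, w=80) cum 80
  y=10 (Zone IV, w=50) cum 130  ← median
  y=13 (Zone I, w=2) cum 132
  y=14 (Zone II, w=60) cum 192
⇒ y* = 10

(9, 10)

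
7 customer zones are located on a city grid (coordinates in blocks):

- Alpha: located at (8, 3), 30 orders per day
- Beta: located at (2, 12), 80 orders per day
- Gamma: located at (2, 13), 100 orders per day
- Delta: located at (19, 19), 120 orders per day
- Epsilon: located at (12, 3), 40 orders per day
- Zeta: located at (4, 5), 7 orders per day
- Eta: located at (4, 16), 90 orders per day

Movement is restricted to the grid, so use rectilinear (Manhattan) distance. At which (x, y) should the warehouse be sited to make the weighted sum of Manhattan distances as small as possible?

Manhattan distance separates: Σwᵢ(|x−xᵢ|+|y−yᵢ|) = Σwᵢ|x−xᵢ| + Σwᵢ|y−yᵢ|, so x and y are optimised independently as 1-D weighted medians.
Total weight W = 467; half = 233.5.
x-coordinate, sorted with cumulative weight:
  x=2 (Beta, w=80) cum 80
  x=2 (Gamma, w=100) cum 180
  x=4 (Zeta, w=7) cum 187
  x=4 (Eta, w=90) cum 277  ← median
  x=8 (Alpha, w=30) cum 307
  x=12 (Epsilon, w=40) cum 347
  x=19 (Delta, w=120) cum 467
⇒ x* = 4
y-coordinate, sorted with cumulative weight:
  y=3 (Alpha, w=30) cum 30
  y=3 (Epsilon, w=40) cum 70
  y=5 (Zeta, w=7) cum 77
  y=12 (Beta, w=80) cum 157
  y=13 (Gamma, w=100) cum 257  ← median
  y=16 (Eta, w=90) cum 347
  y=19 (Delta, w=120) cum 467
⇒ y* = 13

(4, 13)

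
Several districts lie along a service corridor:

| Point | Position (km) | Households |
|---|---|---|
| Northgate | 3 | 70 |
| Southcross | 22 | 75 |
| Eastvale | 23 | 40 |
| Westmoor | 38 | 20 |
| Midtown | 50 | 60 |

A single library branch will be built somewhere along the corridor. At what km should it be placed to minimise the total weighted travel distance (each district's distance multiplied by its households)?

For a sum of weighted absolute distances on a line, the optimum is the weighted median (not the mean). Total weight W = 265; half-weight = 132.5.
Sort by position and accumulate weight:
  km 3 (Northgate, w=70) → cum 70
  km 22 (Southcross, w=75) → cum 145  ≥ 132.5 → median here
  km 23 (Eastvale, w=40) → cum 185
  km 38 (Westmoor, w=20) → cum 205
  km 50 (Midtown, w=60) → cum 265
Optimal location: km 22.

x = 22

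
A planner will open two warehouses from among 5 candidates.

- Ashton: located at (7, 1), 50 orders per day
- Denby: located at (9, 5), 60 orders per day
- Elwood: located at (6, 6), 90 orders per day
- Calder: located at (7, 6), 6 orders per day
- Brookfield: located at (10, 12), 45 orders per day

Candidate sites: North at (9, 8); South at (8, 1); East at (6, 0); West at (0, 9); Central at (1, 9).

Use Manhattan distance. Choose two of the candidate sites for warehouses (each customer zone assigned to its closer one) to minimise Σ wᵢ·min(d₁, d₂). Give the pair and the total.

Evaluate every pair (each demand assigned to the nearer of the two):
  {North, South}: total = 929
  {North, East}: total = 979
  {North, West}: total = 1329
  {North, Central}: total = 1329
  {South, East}: total = 1511
  {South, Central}: total = 1556
  {South, West}: total = 1601
  {East, Central}: total = 1702
  {East, West}: total = 1747
  {West, Central}: total = 2734
Best pair: {North, South} with total 929.

{North, South}, total 929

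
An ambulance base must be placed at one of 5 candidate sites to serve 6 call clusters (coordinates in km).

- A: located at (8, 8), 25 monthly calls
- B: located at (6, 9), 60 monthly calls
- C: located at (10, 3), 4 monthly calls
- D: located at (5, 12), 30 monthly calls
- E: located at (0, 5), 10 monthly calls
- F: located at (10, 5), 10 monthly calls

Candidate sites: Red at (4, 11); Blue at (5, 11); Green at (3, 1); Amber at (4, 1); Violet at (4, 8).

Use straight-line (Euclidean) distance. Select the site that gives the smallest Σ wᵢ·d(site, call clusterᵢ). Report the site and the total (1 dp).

Blue, total 464.2 km

Total weighted distance at each candidate:
  Red (4, 11): total = 534.1
  Blue (5, 11): total = 464.2
  Green (3, 1): total = 1222.9
  Amber (4, 1): total = 1181.7
  Violet (4, 8): total = 506.2
Minimum is at Blue with total 464.2 km.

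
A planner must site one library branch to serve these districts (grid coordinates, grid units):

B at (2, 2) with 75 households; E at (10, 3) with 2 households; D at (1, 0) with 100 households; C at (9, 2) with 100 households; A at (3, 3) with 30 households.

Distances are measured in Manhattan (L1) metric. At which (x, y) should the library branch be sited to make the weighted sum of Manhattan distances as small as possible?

Manhattan distance separates: Σwᵢ(|x−xᵢ|+|y−yᵢ|) = Σwᵢ|x−xᵢ| + Σwᵢ|y−yᵢ|, so x and y are optimised independently as 1-D weighted medians.
Total weight W = 307; half = 153.5.
x-coordinate, sorted with cumulative weight:
  x=1 (D, w=100) cum 100
  x=2 (B, w=75) cum 175  ← median
  x=3 (A, w=30) cum 205
  x=9 (C, w=100) cum 305
  x=10 (E, w=2) cum 307
⇒ x* = 2
y-coordinate, sorted with cumulative weight:
  y=0 (D, w=100) cum 100
  y=2 (B, w=75) cum 175  ← median
  y=2 (C, w=100) cum 275
  y=3 (E, w=2) cum 277
  y=3 (A, w=30) cum 307
⇒ y* = 2

(2, 2)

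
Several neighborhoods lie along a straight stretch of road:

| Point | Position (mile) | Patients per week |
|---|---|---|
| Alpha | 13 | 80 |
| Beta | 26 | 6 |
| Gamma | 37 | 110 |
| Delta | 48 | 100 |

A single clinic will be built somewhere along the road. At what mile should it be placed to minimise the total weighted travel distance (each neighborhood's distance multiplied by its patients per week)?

x = 37

For a sum of weighted absolute distances on a line, the optimum is the weighted median (not the mean). Total weight W = 296; half-weight = 148.
Sort by position and accumulate weight:
  mile 13 (Alpha, w=80) → cum 80
  mile 26 (Beta, w=6) → cum 86
  mile 37 (Gamma, w=110) → cum 196  ≥ 148 → median here
  mile 48 (Delta, w=100) → cum 296
Optimal location: mile 37.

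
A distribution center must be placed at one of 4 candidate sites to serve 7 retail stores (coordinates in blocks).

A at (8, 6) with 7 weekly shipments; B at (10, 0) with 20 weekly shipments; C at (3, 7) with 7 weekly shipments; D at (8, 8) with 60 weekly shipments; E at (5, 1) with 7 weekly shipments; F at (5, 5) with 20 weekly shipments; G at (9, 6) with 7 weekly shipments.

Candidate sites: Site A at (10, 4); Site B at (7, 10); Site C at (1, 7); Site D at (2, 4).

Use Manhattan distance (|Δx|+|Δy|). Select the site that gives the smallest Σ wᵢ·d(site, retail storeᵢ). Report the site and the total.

Site A, total 735 blocks

Total weighted distance at each candidate:
  Site A (10, 4): total = 735
  Site B (7, 10): total = 783
  Site C (1, 7): total = 1123
  Site D (2, 4): total = 1109
Minimum is at Site A with total 735 blocks.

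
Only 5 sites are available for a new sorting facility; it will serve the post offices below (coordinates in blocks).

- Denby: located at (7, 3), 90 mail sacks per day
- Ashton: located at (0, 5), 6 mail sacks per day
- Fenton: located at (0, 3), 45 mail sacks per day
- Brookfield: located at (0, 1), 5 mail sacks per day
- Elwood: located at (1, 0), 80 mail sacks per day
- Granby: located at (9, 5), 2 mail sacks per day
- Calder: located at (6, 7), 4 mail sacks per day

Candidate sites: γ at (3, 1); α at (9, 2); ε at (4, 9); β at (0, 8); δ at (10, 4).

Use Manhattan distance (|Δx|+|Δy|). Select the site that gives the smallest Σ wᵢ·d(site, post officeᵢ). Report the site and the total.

Total weighted distance at each candidate:
  γ (3, 1): total = 1118
  α (9, 2): total = 1680
  ε (4, 9): total = 2362
  β (0, 8): total = 2130
  δ (10, 4): total = 2058
Minimum is at γ with total 1118 blocks.

γ, total 1118 blocks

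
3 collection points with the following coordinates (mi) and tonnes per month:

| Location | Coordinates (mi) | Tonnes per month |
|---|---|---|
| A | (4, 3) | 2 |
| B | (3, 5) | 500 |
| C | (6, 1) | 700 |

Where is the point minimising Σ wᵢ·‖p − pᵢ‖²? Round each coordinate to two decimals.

(4.75, 2.67)

The minimiser of Σwᵢ‖p−pᵢ‖² is the weighted centroid p* = (Σwᵢpᵢ)/(Σwᵢ).
Σwᵢ = 1202.
Σwᵢxᵢ = 2·4 + 500·3 + 700·6 = 5708.
Σwᵢyᵢ = 2·3 + 500·5 + 700·1 = 3206.
x* = 5708/1202 = 4.75, y* = 3206/1202 = 2.67.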